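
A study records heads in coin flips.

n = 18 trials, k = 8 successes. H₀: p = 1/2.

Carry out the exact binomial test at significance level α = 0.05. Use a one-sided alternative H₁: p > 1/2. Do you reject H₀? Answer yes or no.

reject H₀: no

Exact binomial: n=18, k=8, p₀=1/2=0.5000
P(X≥8) from Σ C(n,i)·p₀^i·(1−p₀)^(n−i)
p-value (one-sided, H₁ greater) = 0.75966
At α=0.05: p ≥ α → fail to reject H₀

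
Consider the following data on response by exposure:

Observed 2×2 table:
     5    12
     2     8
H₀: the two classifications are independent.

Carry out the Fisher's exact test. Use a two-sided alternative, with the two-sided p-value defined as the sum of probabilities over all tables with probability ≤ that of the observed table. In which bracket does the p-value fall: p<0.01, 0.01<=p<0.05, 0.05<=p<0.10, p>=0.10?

p-value bracket: p>=0.10

Margins: r₁=17, r₂=10, c₁=7, c₂=20, n=27
p_obs = C(17,5)·C(10,2)/C(27,7); sum pmf over tables with pmf ≤ p_obs
p-value (two-sided) = 0.67839
→ bracket: p>=0.10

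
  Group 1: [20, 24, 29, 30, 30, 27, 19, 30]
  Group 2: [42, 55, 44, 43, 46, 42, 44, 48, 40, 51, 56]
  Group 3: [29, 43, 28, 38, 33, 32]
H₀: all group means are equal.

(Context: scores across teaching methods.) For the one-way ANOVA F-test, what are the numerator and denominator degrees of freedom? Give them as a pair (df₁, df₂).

k = 3 groups, N = 25 total
df = (k−1, N−k) = (3−1, 25−3) = (2, 22)

degrees of freedom = [2, 22]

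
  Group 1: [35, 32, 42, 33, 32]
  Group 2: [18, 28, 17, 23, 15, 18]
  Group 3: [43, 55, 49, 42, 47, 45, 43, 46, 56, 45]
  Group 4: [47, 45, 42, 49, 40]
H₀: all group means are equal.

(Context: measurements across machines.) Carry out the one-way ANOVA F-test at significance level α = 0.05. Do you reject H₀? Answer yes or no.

reject H₀: yes

Group means [34.80, 19.83, 47.10, 44.60], grand mean 37.962
SSB = Σnᵢ(x̄ᵢ−x̄)² = 3077.228; SSW = ΣΣ(x−x̄ᵢ)² = 453.733
MSB = 3077.228/3 = 1025.7427; MSW = 453.733/22 = 20.6242
F = MSB/MSW = 49.7348
df = (3, 22)
p-value (upper-tail) = 0.00000
At α=0.05: p < α → reject H₀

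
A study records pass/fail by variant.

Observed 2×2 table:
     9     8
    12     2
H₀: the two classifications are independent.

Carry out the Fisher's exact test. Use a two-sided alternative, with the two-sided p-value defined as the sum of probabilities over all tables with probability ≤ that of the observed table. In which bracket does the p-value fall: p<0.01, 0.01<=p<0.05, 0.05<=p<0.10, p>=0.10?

p-value bracket: 0.05<=p<0.10

Margins: r₁=17, r₂=14, c₁=21, c₂=10, n=31
p_obs = C(17,9)·C(14,12)/C(31,21); sum pmf over tables with pmf ≤ p_obs
p-value (two-sided) = 0.06799
→ bracket: 0.05<=p<0.10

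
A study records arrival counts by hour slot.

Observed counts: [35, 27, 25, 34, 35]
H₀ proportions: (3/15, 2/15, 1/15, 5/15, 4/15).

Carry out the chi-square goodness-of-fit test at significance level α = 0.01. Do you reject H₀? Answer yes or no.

n = 156; E_i = n·p_i = [31.20, 20.80, 10.40, 52.00, 41.60]
χ² = (35−31.20)²/31.20 + (27−20.80)²/20.80 + (25−10.40)²/10.40 + (34−52.00)²/52.00 + (35−41.60)²/41.60 = 30.0849
df = 4
p-value (upper-tail) = 0.00000
At α=0.01: p < α → reject H₀

reject H₀: yes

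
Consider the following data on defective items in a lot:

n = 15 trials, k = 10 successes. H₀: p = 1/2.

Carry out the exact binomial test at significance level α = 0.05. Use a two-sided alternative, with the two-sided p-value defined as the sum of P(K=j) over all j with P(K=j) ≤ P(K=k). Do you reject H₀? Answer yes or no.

reject H₀: no

Exact binomial: n=15, k=10, p₀=1/2=0.5000
P(X=j) = C(n,j)·p₀^j·(1−p₀)^(n−j); p = Σ P(X=j) over j with P(X=j) ≤ P(X=10)
p-value (two-sided) = 0.30176
At α=0.05: p ≥ α → fail to reject H₀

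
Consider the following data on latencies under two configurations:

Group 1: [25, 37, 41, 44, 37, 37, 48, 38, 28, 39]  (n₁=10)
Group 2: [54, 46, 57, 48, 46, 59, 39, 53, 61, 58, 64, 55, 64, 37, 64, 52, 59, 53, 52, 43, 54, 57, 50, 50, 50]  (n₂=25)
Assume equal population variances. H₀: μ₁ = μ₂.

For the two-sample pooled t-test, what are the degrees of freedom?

df = n₁ + n₂ − 2 = 10 + 25 − 2 = 33

degrees of freedom = 33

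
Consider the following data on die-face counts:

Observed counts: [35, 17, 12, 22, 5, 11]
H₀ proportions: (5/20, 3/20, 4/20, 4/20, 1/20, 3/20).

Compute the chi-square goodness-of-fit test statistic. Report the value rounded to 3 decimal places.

test statistic = 8.523

n = 102; E_i = n·p_i = [25.50, 15.30, 20.40, 20.40, 5.10, 15.30]
χ² = (35−25.50)²/25.50 + (17−15.30)²/15.30 + (12−20.40)²/20.40 + (22−20.40)²/20.40 + (5−5.10)²/5.10 + (11−15.30)²/15.30 = 8.5229
df = 5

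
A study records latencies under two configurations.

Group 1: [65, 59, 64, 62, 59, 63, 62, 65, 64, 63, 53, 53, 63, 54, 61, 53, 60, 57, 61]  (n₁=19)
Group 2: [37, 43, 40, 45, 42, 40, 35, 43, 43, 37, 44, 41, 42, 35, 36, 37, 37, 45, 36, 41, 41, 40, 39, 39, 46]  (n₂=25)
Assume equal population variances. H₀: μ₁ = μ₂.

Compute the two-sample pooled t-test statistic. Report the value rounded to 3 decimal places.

x̄₁=60.053, s₁=4.170, n₁=19
x̄₂=40.160, s₂=3.287, n₂=25
s_p² = [18·4.170² + 24·3.287²]/42 = 13.6264
SE = √(s_p²·(1/19+1/25)) = 1.1235
t = (60.053−40.160)/1.1235 = 17.7061
df = 42

test statistic = 17.706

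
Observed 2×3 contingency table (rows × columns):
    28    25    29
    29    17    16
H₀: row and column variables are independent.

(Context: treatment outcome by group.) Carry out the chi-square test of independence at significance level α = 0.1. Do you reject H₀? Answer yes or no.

reject H₀: no

Row totals [82, 62], col totals [57, 42, 45], n=144
χ² = (28−32.46)²/32.46 + (25−23.92)²/23.92 + (29−25.62)²/25.62 + (29−24.54)²/24.54 + (17−18.08)²/18.08 + (16−19.38)²/19.38 = 2.5687
df = 2
p-value (upper-tail) = 0.27683
At α=0.1: p ≥ α → fail to reject H₀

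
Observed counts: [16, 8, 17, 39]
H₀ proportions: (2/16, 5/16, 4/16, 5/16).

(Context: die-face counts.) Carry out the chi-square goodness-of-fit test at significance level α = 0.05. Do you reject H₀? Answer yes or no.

reject H₀: yes

n = 80; E_i = n·p_i = [10.00, 25.00, 20.00, 25.00]
χ² = (16−10.00)²/10.00 + (8−25.00)²/25.00 + (17−20.00)²/20.00 + (39−25.00)²/25.00 = 23.4500
df = 3
p-value (upper-tail) = 0.00003
At α=0.05: p < α → reject H₀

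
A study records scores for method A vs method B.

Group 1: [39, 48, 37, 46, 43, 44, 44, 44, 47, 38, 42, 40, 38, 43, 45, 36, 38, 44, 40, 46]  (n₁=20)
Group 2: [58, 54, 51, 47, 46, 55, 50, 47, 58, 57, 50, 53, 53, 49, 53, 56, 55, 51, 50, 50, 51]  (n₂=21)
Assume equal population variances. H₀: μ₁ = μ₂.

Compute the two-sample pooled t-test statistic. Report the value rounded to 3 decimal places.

test statistic = -8.956

x̄₁=42.100, s₁=3.597, n₁=20
x̄₂=52.095, s₂=3.548, n₂=21
s_p² = [19·3.597² + 20·3.548²]/39 = 12.7592
SE = √(s_p²·(1/20+1/21)) = 1.1160
t = (42.100−52.095)/1.1160 = -8.9560
df = 39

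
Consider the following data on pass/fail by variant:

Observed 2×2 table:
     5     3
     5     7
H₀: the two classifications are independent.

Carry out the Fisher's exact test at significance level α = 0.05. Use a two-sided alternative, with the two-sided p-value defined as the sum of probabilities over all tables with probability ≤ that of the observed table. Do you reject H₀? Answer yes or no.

Margins: r₁=8, r₂=12, c₁=10, c₂=10, n=20
p_obs = C(8,5)·C(12,5)/C(20,10); sum pmf over tables with pmf ≤ p_obs
p-value (two-sided) = 0.64992
At α=0.05: p ≥ α → fail to reject H₀

reject H₀: no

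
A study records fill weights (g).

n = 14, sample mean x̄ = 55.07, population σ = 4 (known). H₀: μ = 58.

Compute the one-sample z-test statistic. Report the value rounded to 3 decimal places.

test statistic = -2.741

SE = σ/√n = 4/√14 = 1.0690
z = (x̄−μ₀)/SE = (55.07−58)/1.0690 = -2.7408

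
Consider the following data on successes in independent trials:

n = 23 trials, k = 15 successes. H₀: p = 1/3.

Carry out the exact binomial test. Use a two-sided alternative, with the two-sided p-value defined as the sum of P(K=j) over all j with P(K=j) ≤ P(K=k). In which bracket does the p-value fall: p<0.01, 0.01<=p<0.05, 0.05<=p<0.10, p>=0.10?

p-value bracket: p<0.01

Exact binomial: n=23, k=15, p₀=1/3=0.3333
P(X=j) = C(n,j)·p₀^j·(1−p₀)^(n−j); p = Σ P(X=j) over j with P(X=j) ≤ P(X=15)
p-value (two-sided) = 0.00286
→ bracket: p<0.01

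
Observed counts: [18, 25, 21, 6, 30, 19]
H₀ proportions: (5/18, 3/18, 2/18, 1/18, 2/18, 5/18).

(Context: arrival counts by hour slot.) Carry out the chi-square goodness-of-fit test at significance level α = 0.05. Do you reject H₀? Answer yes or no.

reject H₀: yes

n = 119; E_i = n·p_i = [33.06, 19.83, 13.22, 6.61, 13.22, 33.06]
χ² = (18−33.06)²/33.06 + (25−19.83)²/19.83 + (21−13.22)²/13.22 + (6−6.61)²/6.61 + (30−13.22)²/13.22 + (19−33.06)²/33.06 = 40.1008
df = 5
p-value (upper-tail) = 0.00000
At α=0.05: p < α → reject H₀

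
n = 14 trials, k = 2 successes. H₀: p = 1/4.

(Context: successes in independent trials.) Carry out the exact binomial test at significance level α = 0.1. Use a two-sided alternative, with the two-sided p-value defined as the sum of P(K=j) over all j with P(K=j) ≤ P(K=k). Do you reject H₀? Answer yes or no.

Exact binomial: n=14, k=2, p₀=1/4=0.2500
P(X=j) = C(n,j)·p₀^j·(1−p₀)^(n−j); p = Σ P(X=j) over j with P(X=j) ≤ P(X=2)
p-value (two-sided) = 0.53959
At α=0.1: p ≥ α → fail to reject H₀

reject H₀: no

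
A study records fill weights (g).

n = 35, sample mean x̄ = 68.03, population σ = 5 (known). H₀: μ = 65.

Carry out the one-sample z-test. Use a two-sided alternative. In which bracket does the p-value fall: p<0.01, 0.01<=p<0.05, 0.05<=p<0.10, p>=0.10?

p-value bracket: p<0.01

SE = σ/√n = 5/√35 = 0.8452
z = (x̄−μ₀)/SE = (68.03−65)/0.8452 = 3.5851
p-value (two-sided) = 0.00034
→ bracket: p<0.01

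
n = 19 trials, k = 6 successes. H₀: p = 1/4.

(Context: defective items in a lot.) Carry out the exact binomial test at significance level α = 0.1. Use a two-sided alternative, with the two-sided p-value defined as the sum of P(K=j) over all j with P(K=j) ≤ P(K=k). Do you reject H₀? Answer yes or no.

Exact binomial: n=19, k=6, p₀=1/4=0.2500
P(X=j) = C(n,j)·p₀^j·(1−p₀)^(n−j); p = Σ P(X=j) over j with P(X=j) ≤ P(X=6)
p-value (two-sided) = 0.59534
At α=0.1: p ≥ α → fail to reject H₀

reject H₀: no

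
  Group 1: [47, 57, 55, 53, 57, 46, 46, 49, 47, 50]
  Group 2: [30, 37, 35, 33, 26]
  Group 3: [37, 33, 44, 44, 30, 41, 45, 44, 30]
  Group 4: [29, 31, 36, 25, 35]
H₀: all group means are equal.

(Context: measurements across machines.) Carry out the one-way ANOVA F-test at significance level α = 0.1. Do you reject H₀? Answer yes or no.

reject H₀: yes

Group means [50.70, 32.20, 38.67, 31.20], grand mean 40.414
SSB = Σnᵢ(x̄ᵢ−x̄)² = 1847.334; SSW = ΣΣ(x−x̄ᵢ)² = 649.700
MSB = 1847.334/3 = 615.7782; MSW = 649.700/25 = 25.9880
F = MSB/MSW = 23.6947
df = (3, 25)
p-value (upper-tail) = 0.00000
At α=0.1: p < α → reject H₀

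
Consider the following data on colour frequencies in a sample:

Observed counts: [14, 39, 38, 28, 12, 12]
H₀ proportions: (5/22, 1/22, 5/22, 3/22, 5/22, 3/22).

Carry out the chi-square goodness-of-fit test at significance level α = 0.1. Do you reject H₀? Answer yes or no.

reject H₀: yes

n = 143; E_i = n·p_i = [32.50, 6.50, 32.50, 19.50, 32.50, 19.50]
χ² = (14−32.50)²/32.50 + (39−6.50)²/6.50 + (38−32.50)²/32.50 + (28−19.50)²/19.50 + (12−32.50)²/32.50 + (12−19.50)²/19.50 = 193.4821
df = 5
p-value (upper-tail) = 0.00000
At α=0.1: p < α → reject H₀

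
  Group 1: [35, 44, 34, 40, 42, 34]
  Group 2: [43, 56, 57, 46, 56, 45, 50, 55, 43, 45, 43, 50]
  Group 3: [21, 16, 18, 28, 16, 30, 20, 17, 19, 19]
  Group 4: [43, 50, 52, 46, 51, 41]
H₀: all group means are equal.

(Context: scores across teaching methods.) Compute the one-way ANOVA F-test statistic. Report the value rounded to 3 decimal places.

Group means [38.17, 49.08, 20.40, 47.17], grand mean 38.382
SSB = Σnᵢ(x̄ᵢ−x̄)² = 5071.046; SSW = ΣΣ(x−x̄ᵢ)² = 758.983
MSB = 5071.046/3 = 1690.3487; MSW = 758.983/30 = 25.2994
F = MSB/MSW = 66.8137
df = (3, 30)

test statistic = 66.814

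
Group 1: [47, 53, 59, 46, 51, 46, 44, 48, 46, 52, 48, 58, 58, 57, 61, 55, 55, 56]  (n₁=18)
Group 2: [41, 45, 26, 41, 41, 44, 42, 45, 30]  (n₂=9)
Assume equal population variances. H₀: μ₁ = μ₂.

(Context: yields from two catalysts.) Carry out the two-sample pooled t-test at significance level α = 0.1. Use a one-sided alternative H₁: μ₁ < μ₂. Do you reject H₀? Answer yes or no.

reject H₀: no

x̄₁=52.222, s₁=5.375, n₁=18
x̄₂=39.444, s₂=6.766, n₂=9
s_p² = [17·5.375² + 8·6.766²]/25 = 34.2933
SE = √(s_p²·(1/18+1/9)) = 2.3907
t = (52.222−39.444)/2.3907 = 5.3447
df = 25
p-value (one-sided, H₁ less) = 0.99999
At α=0.1: p ≥ α → fail to reject H₀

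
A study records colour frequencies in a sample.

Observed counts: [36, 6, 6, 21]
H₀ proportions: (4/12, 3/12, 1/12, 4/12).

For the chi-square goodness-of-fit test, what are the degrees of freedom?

df = k − 1 = 4 − 1 = 3

degrees of freedom = 3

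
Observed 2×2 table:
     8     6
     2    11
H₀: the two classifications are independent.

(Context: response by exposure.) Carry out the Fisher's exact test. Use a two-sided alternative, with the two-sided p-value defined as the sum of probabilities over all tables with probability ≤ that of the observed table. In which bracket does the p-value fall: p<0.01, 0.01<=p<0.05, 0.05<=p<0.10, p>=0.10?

Margins: r₁=14, r₂=13, c₁=10, c₂=17, n=27
p_obs = C(14,8)·C(13,2)/C(27,10); sum pmf over tables with pmf ≤ p_obs
p-value (two-sided) = 0.04607
→ bracket: 0.01<=p<0.05

p-value bracket: 0.01<=p<0.05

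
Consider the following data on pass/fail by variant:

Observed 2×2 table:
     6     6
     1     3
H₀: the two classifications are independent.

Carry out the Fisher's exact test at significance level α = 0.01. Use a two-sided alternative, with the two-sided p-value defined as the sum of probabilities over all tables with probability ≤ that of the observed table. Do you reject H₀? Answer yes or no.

Margins: r₁=12, r₂=4, c₁=7, c₂=9, n=16
p_obs = C(12,6)·C(4,1)/C(16,7); sum pmf over tables with pmf ≤ p_obs
p-value (two-sided) = 0.58462
At α=0.01: p ≥ α → fail to reject H₀

reject H₀: no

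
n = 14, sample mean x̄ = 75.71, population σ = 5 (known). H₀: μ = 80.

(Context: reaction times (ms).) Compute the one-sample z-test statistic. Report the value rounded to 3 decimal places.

test statistic = -3.210

SE = σ/√n = 5/√14 = 1.3363
z = (x̄−μ₀)/SE = (75.71−80)/1.3363 = -3.2103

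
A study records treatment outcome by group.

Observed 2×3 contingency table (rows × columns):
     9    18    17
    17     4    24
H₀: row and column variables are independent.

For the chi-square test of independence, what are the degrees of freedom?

df = (r−1)(c−1) = (2−1)·(3−1) = 2

degrees of freedom = 2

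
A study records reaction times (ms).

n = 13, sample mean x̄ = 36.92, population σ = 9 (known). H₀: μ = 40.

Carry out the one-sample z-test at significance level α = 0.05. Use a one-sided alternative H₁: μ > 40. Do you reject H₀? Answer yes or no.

SE = σ/√n = 9/√13 = 2.4962
z = (x̄−μ₀)/SE = (36.92−40)/2.4962 = -1.2339
p-value (one-sided, H₁ greater) = 0.89138
At α=0.05: p ≥ α → fail to reject H₀

reject H₀: no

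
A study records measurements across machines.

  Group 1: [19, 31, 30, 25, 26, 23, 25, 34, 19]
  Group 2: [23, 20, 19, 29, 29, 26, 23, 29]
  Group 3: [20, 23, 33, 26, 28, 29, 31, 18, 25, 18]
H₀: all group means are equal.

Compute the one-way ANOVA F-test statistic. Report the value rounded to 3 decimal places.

Group means [25.78, 24.75, 25.10], grand mean 25.222
SSB = Σnᵢ(x̄ᵢ−x̄)² = 4.711; SSW = ΣΣ(x−x̄ᵢ)² = 583.956
MSB = 4.711/2 = 2.3556; MSW = 583.956/24 = 24.3315
F = MSB/MSW = 0.0968
df = (2, 24)

test statistic = 0.097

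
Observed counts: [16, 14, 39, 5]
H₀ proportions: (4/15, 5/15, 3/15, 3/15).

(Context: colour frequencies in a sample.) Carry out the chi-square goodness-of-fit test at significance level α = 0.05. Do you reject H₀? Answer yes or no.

n = 74; E_i = n·p_i = [19.73, 24.67, 14.80, 14.80]
χ² = (16−19.73)²/19.73 + (14−24.67)²/24.67 + (39−14.80)²/14.80 + (5−14.80)²/14.80 = 51.3784
df = 3
p-value (upper-tail) = 0.00000
At α=0.05: p < α → reject H₀

reject H₀: yes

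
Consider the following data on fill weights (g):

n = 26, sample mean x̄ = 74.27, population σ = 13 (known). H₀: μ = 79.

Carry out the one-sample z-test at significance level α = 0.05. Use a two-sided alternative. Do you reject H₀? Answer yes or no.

reject H₀: no

SE = σ/√n = 13/√26 = 2.5495
z = (x̄−μ₀)/SE = (74.27−79)/2.5495 = -1.8553
p-value (two-sided) = 0.06356
At α=0.05: p ≥ α → fail to reject H₀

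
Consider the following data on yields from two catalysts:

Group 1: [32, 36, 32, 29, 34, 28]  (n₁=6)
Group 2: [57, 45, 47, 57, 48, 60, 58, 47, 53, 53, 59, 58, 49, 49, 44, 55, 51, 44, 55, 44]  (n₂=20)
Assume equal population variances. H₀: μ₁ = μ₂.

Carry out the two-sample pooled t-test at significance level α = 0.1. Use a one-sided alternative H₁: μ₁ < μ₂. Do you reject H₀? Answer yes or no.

x̄₁=31.833, s₁=2.994, n₁=6
x̄₂=51.650, s₂=5.518, n₂=20
s_p² = [5·2.994² + 19·5.518²]/24 = 25.9743
SE = √(s_p²·(1/6+1/20)) = 2.3723
t = (31.833−51.650)/2.3723 = -8.3534
df = 24
p-value (one-sided, H₁ less) = 0.00000
At α=0.1: p < α → reject H₀

reject H₀: yes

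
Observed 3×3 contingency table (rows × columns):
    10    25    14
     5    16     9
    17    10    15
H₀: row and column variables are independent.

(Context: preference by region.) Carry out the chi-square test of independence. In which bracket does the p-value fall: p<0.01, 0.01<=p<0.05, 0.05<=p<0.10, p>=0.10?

Row totals [49, 30, 42], col totals [32, 51, 38], n=121
χ² = (10−12.96)²/12.96 + (25−20.65)²/20.65 + (14−15.39)²/15.39 + (5−7.93)²/7.93 + (16−12.64)²/12.64 + (9−9.42)²/9.42 + (17−11.11)²/11.11 + (10−17.70)²/17.70 + (15−13.19)²/13.19 = 10.4357
df = 4
p-value (upper-tail) = 0.03369
→ bracket: 0.01<=p<0.05

p-value bracket: 0.01<=p<0.05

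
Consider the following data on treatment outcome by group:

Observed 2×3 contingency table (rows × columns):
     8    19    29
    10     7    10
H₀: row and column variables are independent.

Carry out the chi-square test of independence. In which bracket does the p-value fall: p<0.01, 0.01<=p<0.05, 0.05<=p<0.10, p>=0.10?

p-value bracket: 0.05<=p<0.10

Row totals [56, 27], col totals [18, 26, 39], n=83
χ² = (8−12.14)²/12.14 + (19−17.54)²/17.54 + (29−26.31)²/26.31 + (10−5.86)²/5.86 + (7−8.46)²/8.46 + (10−12.69)²/12.69 = 5.5638
df = 2
p-value (upper-tail) = 0.06192
→ bracket: 0.05<=p<0.10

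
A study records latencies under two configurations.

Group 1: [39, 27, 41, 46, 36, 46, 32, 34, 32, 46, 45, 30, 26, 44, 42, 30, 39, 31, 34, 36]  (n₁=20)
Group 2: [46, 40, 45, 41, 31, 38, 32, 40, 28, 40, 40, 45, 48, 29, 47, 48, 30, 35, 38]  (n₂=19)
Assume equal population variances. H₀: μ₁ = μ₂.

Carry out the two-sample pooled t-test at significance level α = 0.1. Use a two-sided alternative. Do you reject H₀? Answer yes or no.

x̄₁=36.800, s₁=6.606, n₁=20
x̄₂=39.000, s₂=6.616, n₂=19
s_p² = [19·6.606² + 18·6.616²]/37 = 43.7081
SE = √(s_p²·(1/20+1/19)) = 2.1180
t = (36.800−39.000)/2.1180 = -1.0387
df = 37
p-value (two-sided) = 0.30567
At α=0.1: p ≥ α → fail to reject H₀

reject H₀: no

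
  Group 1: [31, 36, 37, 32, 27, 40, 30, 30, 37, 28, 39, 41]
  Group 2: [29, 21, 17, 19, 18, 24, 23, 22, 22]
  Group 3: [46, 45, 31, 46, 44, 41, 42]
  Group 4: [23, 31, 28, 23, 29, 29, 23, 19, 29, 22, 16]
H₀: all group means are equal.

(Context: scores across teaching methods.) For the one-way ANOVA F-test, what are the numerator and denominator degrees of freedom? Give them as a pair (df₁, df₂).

degrees of freedom = [3, 35]

k = 4 groups, N = 39 total
df = (k−1, N−k) = (4−1, 39−4) = (3, 35)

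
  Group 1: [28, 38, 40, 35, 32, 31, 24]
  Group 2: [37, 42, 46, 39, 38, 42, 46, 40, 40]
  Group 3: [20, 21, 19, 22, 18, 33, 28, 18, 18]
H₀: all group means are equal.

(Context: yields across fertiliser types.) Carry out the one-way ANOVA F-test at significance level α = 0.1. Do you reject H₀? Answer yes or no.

reject H₀: yes

Group means [32.57, 41.11, 21.89], grand mean 31.800
SSB = Σnᵢ(x̄ᵢ−x̄)² = 1668.508; SSW = ΣΣ(x−x̄ᵢ)² = 489.492
MSB = 1668.508/2 = 834.2540; MSW = 489.492/22 = 22.2496
F = MSB/MSW = 37.4952
df = (2, 22)
p-value (upper-tail) = 0.00000
At α=0.1: p < α → reject H₀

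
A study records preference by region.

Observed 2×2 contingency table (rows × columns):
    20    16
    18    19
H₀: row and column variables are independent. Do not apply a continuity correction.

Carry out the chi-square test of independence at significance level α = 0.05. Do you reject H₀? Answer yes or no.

reject H₀: no

Row totals [36, 37], col totals [38, 35], n=73
χ² = (20−18.74)²/18.74 + (16−17.26)²/17.26 + (18−19.26)²/19.26 + (19−17.74)²/17.74 = 0.3488
df = 1
p-value (upper-tail) = 0.55481
At α=0.05: p ≥ α → fail to reject H₀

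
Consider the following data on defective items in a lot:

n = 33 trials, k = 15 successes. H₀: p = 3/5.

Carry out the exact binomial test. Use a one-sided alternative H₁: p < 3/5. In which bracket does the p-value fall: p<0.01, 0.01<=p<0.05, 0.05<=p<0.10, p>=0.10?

Exact binomial: n=33, k=15, p₀=3/5=0.6000
P(X≤15) from Σ C(n,i)·p₀^i·(1−p₀)^(n−i)
p-value (one-sided, H₁ less) = 0.06455
→ bracket: 0.05<=p<0.10

p-value bracket: 0.05<=p<0.10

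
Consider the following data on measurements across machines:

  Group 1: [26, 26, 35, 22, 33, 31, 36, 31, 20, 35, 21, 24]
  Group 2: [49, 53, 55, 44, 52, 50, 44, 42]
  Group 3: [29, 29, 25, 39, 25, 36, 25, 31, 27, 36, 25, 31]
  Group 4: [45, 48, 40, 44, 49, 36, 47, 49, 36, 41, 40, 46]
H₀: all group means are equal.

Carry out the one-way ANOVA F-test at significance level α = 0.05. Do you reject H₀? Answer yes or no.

Group means [28.33, 48.62, 29.83, 43.42], grand mean 36.545
SSB = Σnᵢ(x̄ᵢ−x̄)² = 3083.784; SSW = ΣΣ(x−x̄ᵢ)² = 1047.125
MSB = 3083.784/3 = 1027.9280; MSW = 1047.125/40 = 26.1781
F = MSB/MSW = 39.2667
df = (3, 40)
p-value (upper-tail) = 0.00000
At α=0.05: p < α → reject H₀

reject H₀: yes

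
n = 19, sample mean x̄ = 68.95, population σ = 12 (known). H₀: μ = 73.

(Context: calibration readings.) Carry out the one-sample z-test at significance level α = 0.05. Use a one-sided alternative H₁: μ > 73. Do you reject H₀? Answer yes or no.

SE = σ/√n = 12/√19 = 2.7530
z = (x̄−μ₀)/SE = (68.95−73)/2.7530 = -1.4711
p-value (one-sided, H₁ greater) = 0.92937
At α=0.05: p ≥ α → fail to reject H₀

reject H₀: no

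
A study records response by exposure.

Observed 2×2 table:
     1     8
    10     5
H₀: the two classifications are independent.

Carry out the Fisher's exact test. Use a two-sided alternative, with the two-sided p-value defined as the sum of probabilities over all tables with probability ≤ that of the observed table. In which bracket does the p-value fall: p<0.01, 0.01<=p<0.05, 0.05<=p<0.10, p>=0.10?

Margins: r₁=9, r₂=15, c₁=11, c₂=13, n=24
p_obs = C(9,1)·C(15,10)/C(24,11); sum pmf over tables with pmf ≤ p_obs
p-value (two-sided) = 0.01306
→ bracket: 0.01<=p<0.05

p-value bracket: 0.01<=p<0.05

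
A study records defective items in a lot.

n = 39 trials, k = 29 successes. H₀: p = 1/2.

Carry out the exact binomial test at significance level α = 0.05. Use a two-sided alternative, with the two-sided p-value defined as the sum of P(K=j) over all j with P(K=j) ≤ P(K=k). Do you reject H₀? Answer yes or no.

Exact binomial: n=39, k=29, p₀=1/2=0.5000
P(X=j) = C(n,j)·p₀^j·(1−p₀)^(n−j); p = Σ P(X=j) over j with P(X=j) ≤ P(X=29)
p-value (two-sided) = 0.00338
At α=0.05: p < α → reject H₀

reject H₀: yes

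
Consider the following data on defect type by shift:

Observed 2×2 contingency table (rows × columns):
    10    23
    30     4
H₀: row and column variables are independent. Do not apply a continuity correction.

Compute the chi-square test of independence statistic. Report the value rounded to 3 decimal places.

test statistic = 23.361

Row totals [33, 34], col totals [40, 27], n=67
χ² = (10−19.70)²/19.70 + (23−13.30)²/13.30 + (30−20.30)²/20.30 + (4−13.70)²/13.70 = 23.3606
df = 1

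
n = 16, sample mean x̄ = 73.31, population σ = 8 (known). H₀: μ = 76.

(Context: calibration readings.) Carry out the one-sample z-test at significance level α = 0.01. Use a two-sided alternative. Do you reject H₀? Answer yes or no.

SE = σ/√n = 8/√16 = 2.0000
z = (x̄−μ₀)/SE = (73.31−76)/2.0000 = -1.3450
p-value (two-sided) = 0.17863
At α=0.01: p ≥ α → fail to reject H₀

reject H₀: no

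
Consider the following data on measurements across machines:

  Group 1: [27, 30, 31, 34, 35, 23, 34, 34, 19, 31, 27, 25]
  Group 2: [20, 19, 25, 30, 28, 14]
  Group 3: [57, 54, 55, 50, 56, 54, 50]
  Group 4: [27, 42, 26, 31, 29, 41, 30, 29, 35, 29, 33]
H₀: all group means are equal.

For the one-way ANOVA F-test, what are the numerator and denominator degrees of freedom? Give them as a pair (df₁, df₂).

k = 4 groups, N = 36 total
df = (k−1, N−k) = (4−1, 36−4) = (3, 32)

degrees of freedom = [3, 32]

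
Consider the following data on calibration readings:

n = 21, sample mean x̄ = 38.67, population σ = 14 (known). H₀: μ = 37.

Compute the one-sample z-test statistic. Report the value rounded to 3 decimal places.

test statistic = 0.547

SE = σ/√n = 14/√21 = 3.0551
z = (x̄−μ₀)/SE = (38.67−37)/3.0551 = 0.5466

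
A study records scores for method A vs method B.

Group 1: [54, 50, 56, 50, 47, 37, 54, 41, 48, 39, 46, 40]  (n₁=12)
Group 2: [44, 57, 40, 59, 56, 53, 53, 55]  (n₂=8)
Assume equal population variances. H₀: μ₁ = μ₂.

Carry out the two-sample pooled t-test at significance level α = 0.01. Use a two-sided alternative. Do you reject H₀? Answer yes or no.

reject H₀: no

x̄₁=46.833, s₁=6.379, n₁=12
x̄₂=52.125, s₂=6.643, n₂=8
s_p² = [11·6.379² + 7·6.643²]/18 = 42.0301
SE = √(s_p²·(1/12+1/8)) = 2.9591
t = (46.833−52.125)/2.9591 = -1.7883
df = 18
p-value (two-sided) = 0.09058
At α=0.01: p ≥ α → fail to reject H₀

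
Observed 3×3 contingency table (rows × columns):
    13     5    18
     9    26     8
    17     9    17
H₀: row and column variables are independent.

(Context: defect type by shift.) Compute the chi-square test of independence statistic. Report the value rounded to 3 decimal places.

Row totals [36, 43, 43], col totals [39, 40, 43], n=122
χ² = (13−11.51)²/11.51 + (5−11.80)²/11.80 + (18−12.69)²/12.69 + (9−13.75)²/13.75 + (26−14.10)²/14.10 + (8−15.16)²/15.16 + (17−13.75)²/13.75 + (9−14.10)²/14.10 + (17−15.16)²/15.16 = 24.2409
df = 4

test statistic = 24.241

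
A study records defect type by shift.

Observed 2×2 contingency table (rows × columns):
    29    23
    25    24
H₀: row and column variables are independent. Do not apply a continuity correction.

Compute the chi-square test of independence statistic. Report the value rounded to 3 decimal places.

Row totals [52, 49], col totals [54, 47], n=101
χ² = (29−27.80)²/27.80 + (23−24.20)²/24.20 + (25−26.20)²/26.20 + (24−22.80)²/22.80 = 0.2287
df = 1

test statistic = 0.229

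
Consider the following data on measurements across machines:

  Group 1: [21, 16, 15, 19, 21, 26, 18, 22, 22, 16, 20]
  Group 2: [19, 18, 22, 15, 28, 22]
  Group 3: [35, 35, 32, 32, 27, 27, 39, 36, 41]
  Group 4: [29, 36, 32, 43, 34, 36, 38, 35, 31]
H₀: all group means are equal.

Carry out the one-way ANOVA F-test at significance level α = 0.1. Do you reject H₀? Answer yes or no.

reject H₀: yes

Group means [19.64, 20.67, 33.78, 34.89], grand mean 27.371
SSB = Σnᵢ(x̄ᵢ−x̄)² = 1805.848; SSW = ΣΣ(x−x̄ᵢ)² = 528.323
MSB = 1805.848/3 = 601.9494; MSW = 528.323/31 = 17.0427
F = MSB/MSW = 35.3201
df = (3, 31)
p-value (upper-tail) = 0.00000
At α=0.1: p < α → reject H₀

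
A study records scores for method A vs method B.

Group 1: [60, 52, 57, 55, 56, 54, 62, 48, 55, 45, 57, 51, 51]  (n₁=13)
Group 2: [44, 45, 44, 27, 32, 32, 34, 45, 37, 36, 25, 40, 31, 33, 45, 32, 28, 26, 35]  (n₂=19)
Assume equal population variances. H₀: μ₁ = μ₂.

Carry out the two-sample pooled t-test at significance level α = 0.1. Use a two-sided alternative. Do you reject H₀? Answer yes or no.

x̄₁=54.077, s₁=4.681, n₁=13
x̄₂=35.316, s₂=6.799, n₂=19
s_p² = [12·4.681² + 18·6.799²]/30 = 36.5009
SE = √(s_p²·(1/13+1/19)) = 2.1746
t = (54.077−35.316)/2.1746 = 8.6274
df = 30
p-value (two-sided) = 0.00000
At α=0.1: p < α → reject H₀

reject H₀: yes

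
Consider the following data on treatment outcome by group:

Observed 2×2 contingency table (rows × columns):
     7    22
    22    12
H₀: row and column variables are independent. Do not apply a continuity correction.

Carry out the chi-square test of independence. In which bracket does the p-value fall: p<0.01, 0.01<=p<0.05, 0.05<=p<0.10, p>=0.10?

p-value bracket: p<0.01

Row totals [29, 34], col totals [29, 34], n=63
χ² = (7−13.35)²/13.35 + (22−15.65)²/15.65 + (22−15.65)²/15.65 + (12−18.35)²/18.35 = 10.3683
df = 1
p-value (upper-tail) = 0.00128
→ bracket: p<0.01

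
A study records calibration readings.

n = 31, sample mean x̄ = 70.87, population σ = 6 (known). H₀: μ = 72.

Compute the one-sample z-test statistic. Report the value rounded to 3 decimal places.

SE = σ/√n = 6/√31 = 1.0776
z = (x̄−μ₀)/SE = (70.87−72)/1.0776 = -1.0486

test statistic = -1.049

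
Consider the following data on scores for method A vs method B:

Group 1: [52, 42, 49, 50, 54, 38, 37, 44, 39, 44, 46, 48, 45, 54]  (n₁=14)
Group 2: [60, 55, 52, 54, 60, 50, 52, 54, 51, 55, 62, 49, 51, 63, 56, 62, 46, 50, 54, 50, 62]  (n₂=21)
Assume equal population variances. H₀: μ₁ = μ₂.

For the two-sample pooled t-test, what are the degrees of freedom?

degrees of freedom = 33

df = n₁ + n₂ − 2 = 14 + 21 − 2 = 33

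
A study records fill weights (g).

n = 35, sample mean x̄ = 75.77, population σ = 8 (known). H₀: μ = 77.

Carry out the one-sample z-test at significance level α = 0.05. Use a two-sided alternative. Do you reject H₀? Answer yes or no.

reject H₀: no

SE = σ/√n = 8/√35 = 1.3522
z = (x̄−μ₀)/SE = (75.77−77)/1.3522 = -0.9096
p-value (two-sided) = 0.36303
At α=0.05: p ≥ α → fail to reject H₀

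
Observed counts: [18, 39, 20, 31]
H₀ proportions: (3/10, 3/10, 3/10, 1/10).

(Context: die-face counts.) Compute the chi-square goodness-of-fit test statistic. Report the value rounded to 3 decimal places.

test statistic = 50.272

n = 108; E_i = n·p_i = [32.40, 32.40, 32.40, 10.80]
χ² = (18−32.40)²/32.40 + (39−32.40)²/32.40 + (20−32.40)²/32.40 + (31−10.80)²/10.80 = 50.2716
df = 3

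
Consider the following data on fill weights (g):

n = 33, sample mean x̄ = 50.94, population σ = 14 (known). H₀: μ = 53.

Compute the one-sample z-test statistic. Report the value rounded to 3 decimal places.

SE = σ/√n = 14/√33 = 2.4371
z = (x̄−μ₀)/SE = (50.94−53)/2.4371 = -0.8453

test statistic = -0.845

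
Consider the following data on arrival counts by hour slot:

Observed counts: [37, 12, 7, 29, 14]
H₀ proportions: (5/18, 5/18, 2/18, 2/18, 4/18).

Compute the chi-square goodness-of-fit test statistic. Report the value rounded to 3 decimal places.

test statistic = 45.836

n = 99; E_i = n·p_i = [27.50, 27.50, 11.00, 11.00, 22.00]
χ² = (37−27.50)²/27.50 + (12−27.50)²/27.50 + (7−11.00)²/11.00 + (29−11.00)²/11.00 + (14−22.00)²/22.00 = 45.8364
df = 4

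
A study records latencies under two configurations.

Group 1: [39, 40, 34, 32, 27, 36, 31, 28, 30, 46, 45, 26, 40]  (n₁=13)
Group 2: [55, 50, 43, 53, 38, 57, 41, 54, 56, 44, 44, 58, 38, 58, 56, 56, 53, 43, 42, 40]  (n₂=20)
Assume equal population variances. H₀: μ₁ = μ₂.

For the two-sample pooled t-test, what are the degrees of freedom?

degrees of freedom = 31

df = n₁ + n₂ − 2 = 13 + 20 − 2 = 31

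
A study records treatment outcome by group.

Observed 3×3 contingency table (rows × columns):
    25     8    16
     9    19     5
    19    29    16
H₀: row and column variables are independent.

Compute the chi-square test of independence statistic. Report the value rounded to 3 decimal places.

test statistic = 17.011

Row totals [49, 33, 64], col totals [53, 56, 37], n=146
χ² = (25−17.79)²/17.79 + (8−18.79)²/18.79 + (16−12.42)²/12.42 + (9−11.98)²/11.98 + (19−12.66)²/12.66 + (5−8.36)²/8.36 + (19−23.23)²/23.23 + (29−24.55)²/24.55 + (16−16.22)²/16.22 = 17.0106
df = 4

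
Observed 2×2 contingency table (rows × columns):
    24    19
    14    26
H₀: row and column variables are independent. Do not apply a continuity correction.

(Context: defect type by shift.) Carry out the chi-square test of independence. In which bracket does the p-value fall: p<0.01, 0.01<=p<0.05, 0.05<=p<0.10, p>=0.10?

Row totals [43, 40], col totals [38, 45], n=83
χ² = (24−19.69)²/19.69 + (19−23.31)²/23.31 + (14−18.31)²/18.31 + (26−21.69)²/21.69 = 3.6168
df = 1
p-value (upper-tail) = 0.05720
→ bracket: 0.05<=p<0.10

p-value bracket: 0.05<=p<0.10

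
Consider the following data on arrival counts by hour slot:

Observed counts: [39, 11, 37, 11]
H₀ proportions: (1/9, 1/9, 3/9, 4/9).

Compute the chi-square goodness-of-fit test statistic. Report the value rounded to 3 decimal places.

n = 98; E_i = n·p_i = [10.89, 10.89, 32.67, 43.56]
χ² = (39−10.89)²/10.89 + (11−10.89)²/10.89 + (37−32.67)²/32.67 + (11−43.56)²/43.56 = 97.4821
df = 3

test statistic = 97.482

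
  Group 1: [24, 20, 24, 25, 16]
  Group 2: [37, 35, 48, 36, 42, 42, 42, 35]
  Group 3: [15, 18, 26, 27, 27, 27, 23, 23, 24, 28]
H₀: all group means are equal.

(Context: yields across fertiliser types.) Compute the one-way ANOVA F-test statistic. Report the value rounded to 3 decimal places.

test statistic = 38.475

Group means [21.80, 39.62, 23.80], grand mean 28.870
SSB = Σnᵢ(x̄ᵢ−x̄)² = 1432.334; SSW = ΣΣ(x−x̄ᵢ)² = 372.275
MSB = 1432.334/2 = 716.1668; MSW = 372.275/20 = 18.6137
F = MSB/MSW = 38.4752
df = (2, 20)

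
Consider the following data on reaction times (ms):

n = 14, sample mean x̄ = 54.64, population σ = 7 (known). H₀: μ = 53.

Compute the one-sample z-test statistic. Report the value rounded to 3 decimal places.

SE = σ/√n = 7/√14 = 1.8708
z = (x̄−μ₀)/SE = (54.64−53)/1.8708 = 0.8766

test statistic = 0.877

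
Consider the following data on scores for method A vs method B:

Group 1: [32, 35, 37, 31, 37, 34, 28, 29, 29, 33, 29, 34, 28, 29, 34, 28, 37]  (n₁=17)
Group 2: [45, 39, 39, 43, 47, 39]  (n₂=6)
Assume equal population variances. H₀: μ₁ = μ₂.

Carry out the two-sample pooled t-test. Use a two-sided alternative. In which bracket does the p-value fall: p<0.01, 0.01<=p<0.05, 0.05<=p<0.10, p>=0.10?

x̄₁=32.000, s₁=3.373, n₁=17
x̄₂=42.000, s₂=3.521, n₂=6
s_p² = [16·3.373² + 5·3.521²]/21 = 11.6190
SE = √(s_p²·(1/17+1/6)) = 1.6186
t = (32.000−42.000)/1.6186 = -6.1780
df = 21
p-value (two-sided) = 0.00000
→ bracket: p<0.01

p-value bracket: p<0.01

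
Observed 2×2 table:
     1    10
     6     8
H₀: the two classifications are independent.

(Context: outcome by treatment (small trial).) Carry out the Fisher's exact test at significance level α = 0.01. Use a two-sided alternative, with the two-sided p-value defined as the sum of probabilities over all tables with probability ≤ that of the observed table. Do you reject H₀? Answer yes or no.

Margins: r₁=11, r₂=14, c₁=7, c₂=18, n=25
p_obs = C(11,1)·C(14,6)/C(25,7); sum pmf over tables with pmf ≤ p_obs
p-value (two-sided) = 0.09000
At α=0.01: p ≥ α → fail to reject H₀

reject H₀: no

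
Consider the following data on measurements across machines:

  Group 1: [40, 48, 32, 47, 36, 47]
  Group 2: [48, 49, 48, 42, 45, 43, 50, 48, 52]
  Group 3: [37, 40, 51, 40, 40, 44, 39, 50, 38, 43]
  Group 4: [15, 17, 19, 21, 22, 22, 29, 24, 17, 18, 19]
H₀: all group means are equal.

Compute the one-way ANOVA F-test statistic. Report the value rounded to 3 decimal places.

Group means [41.67, 47.22, 42.20, 20.27], grand mean 36.667
SSB = Σnᵢ(x̄ᵢ−x̄)² = 4415.329; SSW = ΣΣ(x−x̄ᵢ)² = 676.671
MSB = 4415.329/3 = 1471.7764; MSW = 676.671/32 = 21.1460
F = MSB/MSW = 69.6008
df = (3, 32)

test statistic = 69.601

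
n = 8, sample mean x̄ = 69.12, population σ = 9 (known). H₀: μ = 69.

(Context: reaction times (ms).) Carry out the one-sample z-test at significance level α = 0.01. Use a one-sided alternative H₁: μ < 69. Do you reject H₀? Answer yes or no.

SE = σ/√n = 9/√8 = 3.1820
z = (x̄−μ₀)/SE = (69.12−69)/3.1820 = 0.0377
p-value (one-sided, H₁ less) = 0.51504
At α=0.01: p ≥ α → fail to reject H₀

reject H₀: no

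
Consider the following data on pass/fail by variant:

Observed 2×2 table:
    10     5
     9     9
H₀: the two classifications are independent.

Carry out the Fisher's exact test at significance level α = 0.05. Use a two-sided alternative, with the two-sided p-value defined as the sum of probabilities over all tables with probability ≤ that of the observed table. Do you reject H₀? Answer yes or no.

reject H₀: no

Margins: r₁=15, r₂=18, c₁=19, c₂=14, n=33
p_obs = C(15,10)·C(18,9)/C(33,19); sum pmf over tables with pmf ≤ p_obs
p-value (two-sided) = 0.48242
At α=0.05: p ≥ α → fail to reject H₀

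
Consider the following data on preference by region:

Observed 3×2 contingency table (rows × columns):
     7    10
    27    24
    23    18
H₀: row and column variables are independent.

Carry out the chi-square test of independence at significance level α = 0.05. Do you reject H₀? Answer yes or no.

reject H₀: no

Row totals [17, 51, 41], col totals [57, 52], n=109
χ² = (7−8.89)²/8.89 + (10−8.11)²/8.11 + (27−26.67)²/26.67 + (24−24.33)²/24.33 + (23−21.44)²/21.44 + (18−19.56)²/19.56 = 1.0886
df = 2
p-value (upper-tail) = 0.58026
At α=0.05: p ≥ α → fail to reject H₀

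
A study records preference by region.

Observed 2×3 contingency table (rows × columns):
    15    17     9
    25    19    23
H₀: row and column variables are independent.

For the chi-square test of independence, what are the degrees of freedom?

degrees of freedom = 2

df = (r−1)(c−1) = (2−1)·(3−1) = 2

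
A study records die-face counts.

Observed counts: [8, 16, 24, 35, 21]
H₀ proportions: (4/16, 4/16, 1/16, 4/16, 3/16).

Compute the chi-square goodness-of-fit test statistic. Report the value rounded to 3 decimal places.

test statistic = 66.654

n = 104; E_i = n·p_i = [26.00, 26.00, 6.50, 26.00, 19.50]
χ² = (8−26.00)²/26.00 + (16−26.00)²/26.00 + (24−6.50)²/6.50 + (35−26.00)²/26.00 + (21−19.50)²/19.50 = 66.6538
df = 4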